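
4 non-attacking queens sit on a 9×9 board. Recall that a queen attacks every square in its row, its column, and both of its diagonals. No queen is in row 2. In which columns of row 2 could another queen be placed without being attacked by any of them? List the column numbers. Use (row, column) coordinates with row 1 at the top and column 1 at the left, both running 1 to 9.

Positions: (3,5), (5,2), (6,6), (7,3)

(3,5) attacks row 2 at column 5 and diagonals 4, 6.
(5,2) attacks row 2 at column 2 and diagonals 5.
(6,6) attacks row 2 at column 6 and diagonals 2.
(7,3) attacks row 2 at column 3 and diagonals 8.
Attacked columns: {2, 3, 4, 5, 6, 8}. Safe: {1, 7, 9}.

columns 1, 7, 9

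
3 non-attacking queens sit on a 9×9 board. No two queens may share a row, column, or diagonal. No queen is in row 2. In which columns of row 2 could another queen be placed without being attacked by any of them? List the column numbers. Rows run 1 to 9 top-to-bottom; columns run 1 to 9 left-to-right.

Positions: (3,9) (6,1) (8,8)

(3,9) attacks row 2 at column 9 and diagonals 8.
(6,1) attacks row 2 at column 1 and diagonals 5.
(8,8) attacks row 2 at column 8 and diagonals 2.
Attacked columns: {1, 2, 5, 8, 9}. Safe: {3, 4, 6, 7}.

columns 3, 4, 6, 7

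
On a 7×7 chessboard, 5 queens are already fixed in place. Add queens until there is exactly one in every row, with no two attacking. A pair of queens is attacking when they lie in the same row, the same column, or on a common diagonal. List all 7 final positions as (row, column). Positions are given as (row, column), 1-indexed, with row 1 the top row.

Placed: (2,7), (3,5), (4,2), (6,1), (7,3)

(1,4) (2,7) (3,5) (4,2) (5,6) (6,1) (7,3)

Row 1: attacked by (2,7)→{6,7}; (3,5)→{3,5,7}; (4,2)→{2,5}; (6,1)→{1,6}; (7,3)→{3}. Safe: 4. Place at column 4.
Row 5: attacked by (1,4)→{4}; (2,7)→{4,7}; (3,5)→{3,5,7}; (4,2)→{1,2,3}; (6,1)→{1,2}; (7,3)→{1,3,5}. Safe: 6. Place at column 6.
Columns [4, 7, 5, 2, 6, 1, 3], r−c [-3, -5, -2, 2, -1, 5, 4], r+c [5, 9, 8, 6, 11, 7, 10] are all distinct, so no two queens attack.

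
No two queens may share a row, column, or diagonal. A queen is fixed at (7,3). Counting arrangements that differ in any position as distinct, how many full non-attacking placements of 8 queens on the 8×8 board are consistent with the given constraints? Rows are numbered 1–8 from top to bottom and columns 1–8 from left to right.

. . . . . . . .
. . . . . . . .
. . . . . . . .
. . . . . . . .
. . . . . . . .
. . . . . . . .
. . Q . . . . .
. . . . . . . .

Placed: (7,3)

Branch on row 1: col 1 → 0; col 2 → 1; col 4 → 6; col 5 → 3; col 6 → 0; col 7 → 3; col 8 → 1.
Sum: 0 + 1 + 6 + 3 + 0 + 3 + 1 = 14.

14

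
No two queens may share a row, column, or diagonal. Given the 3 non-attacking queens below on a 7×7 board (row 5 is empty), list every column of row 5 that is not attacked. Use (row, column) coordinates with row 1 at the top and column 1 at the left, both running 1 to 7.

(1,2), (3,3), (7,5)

columns 4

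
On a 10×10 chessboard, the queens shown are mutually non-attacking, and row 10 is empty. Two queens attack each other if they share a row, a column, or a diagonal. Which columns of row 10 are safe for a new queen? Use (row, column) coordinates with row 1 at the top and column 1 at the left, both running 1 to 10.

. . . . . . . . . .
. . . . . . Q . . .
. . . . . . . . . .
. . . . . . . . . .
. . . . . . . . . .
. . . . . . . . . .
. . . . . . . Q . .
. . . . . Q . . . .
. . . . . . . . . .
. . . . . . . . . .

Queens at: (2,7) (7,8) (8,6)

columns 1, 2, 3, 9, 10

(2,7) attacks row 10 at column 7.
(7,8) attacks row 10 at column 8 and diagonals 5.
(8,6) attacks row 10 at column 6 and diagonals 4, 8.
Attacked columns: {4, 5, 6, 7, 8}. Safe: {1, 2, 3, 9, 10}.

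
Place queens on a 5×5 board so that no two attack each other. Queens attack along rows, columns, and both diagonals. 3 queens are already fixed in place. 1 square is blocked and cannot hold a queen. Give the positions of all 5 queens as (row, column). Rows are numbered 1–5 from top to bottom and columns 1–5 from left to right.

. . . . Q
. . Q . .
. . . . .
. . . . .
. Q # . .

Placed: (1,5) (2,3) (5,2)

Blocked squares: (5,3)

Row 3: attacked by (1,5)→{3,5}; (2,3)→{2,3,4}; (5,2)→{2,4}. Safe: 1. Place at column 1.
Row 4: attacked by (1,5)→{2,5}; (2,3)→{1,3,5}; (3,1)→{1,2}; (5,2)→{1,2,3}. Safe: 4. Place at column 4.
Columns [5, 3, 1, 4, 2], r−c [-4, -1, 2, 0, 3], r+c [6, 5, 4, 8, 7] are all distinct, so no two queens attack.

(1,5) (2,3) (3,1) (4,4) (5,2)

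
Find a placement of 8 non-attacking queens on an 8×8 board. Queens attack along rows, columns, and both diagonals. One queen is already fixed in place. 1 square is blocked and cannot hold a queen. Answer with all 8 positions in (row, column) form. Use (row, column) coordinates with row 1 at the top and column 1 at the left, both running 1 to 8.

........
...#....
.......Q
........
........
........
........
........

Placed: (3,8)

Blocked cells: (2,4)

Row 1: attacked by (3,8)→{6,8}. Safe: 1, 2, 3, 4, 5, 7. Place at column 1.
Row 2: attacked by (1,1)→{1,2}; (3,8)→{7,8}. Blocked: 4. Safe: 3, 5, 6. Place at column 6.
Row 4: attacked by (1,1)→{1,4}; (2,6)→{4,6,8}; (3,8)→{7,8}. Safe: 2, 3, 5. Place at column 3.
Row 5: attacked by (1,1)→{1,5}; (2,6)→{3,6}; (3,8)→{6,8}; (4,3)→{2,3,4}. Safe: 7. Place at column 7.
Row 6: attacked by (1,1)→{1,6}; (2,6)→{2,6}; (3,8)→{5,8}; (4,3)→{1,3,5}; (5,7)→{6,7,8}. Safe: 4. Place at column 4.
Row 7: attacked by (1,1)→{1,7}; (2,6)→{1,6}; (3,8)→{4,8}; (4,3)→{3,6}; (5,7)→{5,7}; (6,4)→{3,4,5}. Safe: 2. Place at column 2.
Row 8: attacked by (1,1)→{1,8}; (2,6)→{6}; (3,8)→{3,8}; (4,3)→{3,7}; (5,7)→{4,7}; (6,4)→{2,4,6}; (7,2)→{1,2,3}. Safe: 5. Place at column 5.
Columns [1, 6, 8, 3, 7, 4, 2, 5], r−c [0, -4, -5, 1, -2, 2, 5, 3], r+c [2, 8, 11, 7, 12, 10, 9, 13] are all distinct, so no two queens attack.

(1,1) (2,6) (3,8) (4,3) (5,7) (6,4) (7,2) (8,5)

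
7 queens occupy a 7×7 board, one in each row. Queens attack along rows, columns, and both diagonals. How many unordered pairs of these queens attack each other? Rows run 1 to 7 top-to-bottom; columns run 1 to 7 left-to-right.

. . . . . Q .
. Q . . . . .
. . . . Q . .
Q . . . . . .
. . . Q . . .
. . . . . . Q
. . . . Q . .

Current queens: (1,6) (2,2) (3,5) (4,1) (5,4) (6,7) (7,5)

1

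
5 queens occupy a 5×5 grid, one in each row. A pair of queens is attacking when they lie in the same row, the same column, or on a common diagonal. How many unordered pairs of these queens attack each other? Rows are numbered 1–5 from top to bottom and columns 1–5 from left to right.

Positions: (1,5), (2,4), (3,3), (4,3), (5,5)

Same column: (1,5)–(5,5) (column 5); (3,3)–(4,3) (column 3).
Same diagonal: (1,5)–(2,4) (|1−2| = |5−4| = 1); (1,5)–(3,3) (|1−3| = |5−3| = 2); (2,4)–(3,3) (|2−3| = |4−3| = 1); (3,3)–(5,5) (|3−5| = |3−5| = 2).
Total attacking pairs: 6.

6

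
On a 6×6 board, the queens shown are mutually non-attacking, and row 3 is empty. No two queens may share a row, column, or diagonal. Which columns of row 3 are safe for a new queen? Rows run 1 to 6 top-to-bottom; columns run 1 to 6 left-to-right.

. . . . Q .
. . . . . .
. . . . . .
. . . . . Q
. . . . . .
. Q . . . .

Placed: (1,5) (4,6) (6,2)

(1,5) attacks row 3 at column 5 and diagonals 3.
(4,6) attacks row 3 at column 6 and diagonals 5.
(6,2) attacks row 3 at column 2 and diagonals 5.
Attacked columns: {2, 3, 5, 6}. Safe: {1, 4}.

columns 1, 4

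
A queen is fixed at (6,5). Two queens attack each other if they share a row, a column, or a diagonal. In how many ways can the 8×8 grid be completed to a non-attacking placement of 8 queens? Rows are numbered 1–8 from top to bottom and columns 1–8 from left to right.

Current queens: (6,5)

Branch on row 1: col 1 → 0; col 2 → 2; col 3 → 2; col 4 → 1; col 6 → 3; col 7 → 2; col 8 → 2.
Sum: 0 + 2 + 2 + 1 + 3 + 2 + 2 = 12.

12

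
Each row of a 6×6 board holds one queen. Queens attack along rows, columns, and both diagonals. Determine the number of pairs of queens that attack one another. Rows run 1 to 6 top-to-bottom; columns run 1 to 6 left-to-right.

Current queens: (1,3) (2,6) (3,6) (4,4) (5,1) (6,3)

Same column: (1,3)–(6,3) (column 3); (2,6)–(3,6) (column 6).
Same diagonal: (2,6)–(4,4) (|2−4| = |6−4| = 2); (3,6)–(6,3) (|3−6| = |6−3| = 3).
Total attacking pairs: 4.

4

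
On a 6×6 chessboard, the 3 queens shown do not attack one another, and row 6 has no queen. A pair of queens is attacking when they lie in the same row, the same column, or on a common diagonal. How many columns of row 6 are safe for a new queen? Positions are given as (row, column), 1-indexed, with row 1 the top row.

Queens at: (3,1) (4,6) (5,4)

(3,1) attacks row 6 at column 1 and diagonals 4.
(4,6) attacks row 6 at column 6 and diagonals 4.
(5,4) attacks row 6 at column 4 and diagonals 3, 5.
Attacked columns: {1, 3, 4, 5, 6}. Safe: {2}.

1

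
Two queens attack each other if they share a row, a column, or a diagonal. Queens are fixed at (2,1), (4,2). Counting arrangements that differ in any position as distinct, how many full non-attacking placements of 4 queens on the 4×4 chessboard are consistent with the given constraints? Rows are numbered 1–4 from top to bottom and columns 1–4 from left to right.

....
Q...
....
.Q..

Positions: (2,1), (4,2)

Branch on row 1: col 3 → 1; col 4 → 0.
Sum: 1 + 0 = 1.

1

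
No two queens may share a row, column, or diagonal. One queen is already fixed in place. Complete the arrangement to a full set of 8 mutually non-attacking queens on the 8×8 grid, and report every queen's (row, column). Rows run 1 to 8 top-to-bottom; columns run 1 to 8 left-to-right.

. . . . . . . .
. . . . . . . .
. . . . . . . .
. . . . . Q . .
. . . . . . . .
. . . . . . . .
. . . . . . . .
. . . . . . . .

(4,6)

(1,1) (2,5) (3,8) (4,6) (5,3) (6,7) (7,2) (8,4)

Row 1: attacked by (4,6)→{3,6}. Safe: 1, 2, 4, 5, 7, 8. Place at column 1.
Row 2: attacked by (1,1)→{1,2}; (4,6)→{4,6,8}. Safe: 3, 5, 7. Place at column 5.
Row 3: attacked by (1,1)→{1,3}; (2,5)→{4,5,6}; (4,6)→{5,6,7}. Safe: 2, 8. Place at column 8.
Row 5: attacked by (1,1)→{1,5}; (2,5)→{2,5,8}; (3,8)→{6,8}; (4,6)→{5,6,7}. Safe: 3, 4. Place at column 3.
Row 6: attacked by (1,1)→{1,6}; (2,5)→{1,5}; (3,8)→{5,8}; (4,6)→{4,6,8}; (5,3)→{2,3,4}. Safe: 7. Place at column 7.
Row 7: attacked by (1,1)→{1,7}; (2,5)→{5}; (3,8)→{4,8}; (4,6)→{3,6}; (5,3)→{1,3,5}; (6,7)→{6,7,8}. Safe: 2. Place at column 2.
Row 8: attacked by (1,1)→{1,8}; (2,5)→{5}; (3,8)→{3,8}; (4,6)→{2,6}; (5,3)→{3,6}; (6,7)→{5,7}; (7,2)→{1,2,3}. Safe: 4. Place at column 4.
Columns [1, 5, 8, 6, 3, 7, 2, 4], r−c [0, -3, -5, -2, 2, -1, 5, 4], r+c [2, 7, 11, 10, 8, 13, 9, 12] are all distinct, so no two queens attack.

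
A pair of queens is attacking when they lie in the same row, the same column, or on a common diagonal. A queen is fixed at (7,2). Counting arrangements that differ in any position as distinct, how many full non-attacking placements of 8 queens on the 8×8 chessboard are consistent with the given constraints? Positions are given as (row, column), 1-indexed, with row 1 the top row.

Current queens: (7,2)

16

Branch on row 1: col 1 → 2; col 3 → 3; col 4 → 1; col 5 → 2; col 6 → 5; col 7 → 3.
Sum: 2 + 3 + 1 + 2 + 5 + 3 = 16.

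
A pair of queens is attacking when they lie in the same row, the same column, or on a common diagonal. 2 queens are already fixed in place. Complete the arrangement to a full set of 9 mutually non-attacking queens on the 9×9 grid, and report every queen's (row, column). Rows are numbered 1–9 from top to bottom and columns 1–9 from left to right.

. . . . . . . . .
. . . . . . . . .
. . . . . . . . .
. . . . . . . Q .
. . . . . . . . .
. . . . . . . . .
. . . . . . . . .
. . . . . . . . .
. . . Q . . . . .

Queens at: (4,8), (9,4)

(1,6) (2,3) (3,5) (4,8) (5,1) (6,9) (7,7) (8,2) (9,4)

Row 1: attacked by (4,8)→{5,8}; (9,4)→{4}. Safe: 1, 2, 3, 6, 7, 9. Place at column 6.
Row 2: attacked by (1,6)→{5,6,7}; (4,8)→{6,8}; (9,4)→{4}. Safe: 1, 2, 3, 9. Place at column 3.
Row 3: attacked by (1,6)→{4,6,8}; (2,3)→{2,3,4}; (4,8)→{7,8,9}; (9,4)→{4}. Safe: 1, 5. Place at column 5.
Row 5: attacked by (1,6)→{2,6}; (2,3)→{3,6}; (3,5)→{3,5,7}; (4,8)→{7,8,9}; (9,4)→{4,8}. Safe: 1. Place at column 1.
Row 6: attacked by (1,6)→{1,6}; (2,3)→{3,7}; (3,5)→{2,5,8}; (4,8)→{6,8}; (5,1)→{1,2}; (9,4)→{1,4,7}. Safe: 9. Place at column 9.
Row 7: attacked by (1,6)→{6}; (2,3)→{3,8}; (3,5)→{1,5,9}; (4,8)→{5,8}; (5,1)→{1,3}; (6,9)→{8,9}; (9,4)→{2,4,6}. Safe: 7. Place at column 7.
Row 8: attacked by (1,6)→{6}; (2,3)→{3,9}; (3,5)→{5}; (4,8)→{4,8}; (5,1)→{1,4}; (6,9)→{7,9}; (7,7)→{6,7,8}; (9,4)→{3,4,5}. Safe: 2. Place at column 2.
Columns [6, 3, 5, 8, 1, 9, 7, 2, 4], r−c [-5, -1, -2, -4, 4, -3, 0, 6, 5], r+c [7, 5, 8, 12, 6, 15, 14, 10, 13] are all distinct, so no two queens attack.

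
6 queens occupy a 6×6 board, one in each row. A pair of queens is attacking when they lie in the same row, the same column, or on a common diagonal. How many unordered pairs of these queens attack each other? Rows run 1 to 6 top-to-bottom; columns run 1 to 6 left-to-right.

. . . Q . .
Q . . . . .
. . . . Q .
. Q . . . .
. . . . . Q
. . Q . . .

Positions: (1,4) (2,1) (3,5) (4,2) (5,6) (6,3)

0

All columns are distinct and no two queens satisfy |Δrow| = |Δcol|, so no pair attacks.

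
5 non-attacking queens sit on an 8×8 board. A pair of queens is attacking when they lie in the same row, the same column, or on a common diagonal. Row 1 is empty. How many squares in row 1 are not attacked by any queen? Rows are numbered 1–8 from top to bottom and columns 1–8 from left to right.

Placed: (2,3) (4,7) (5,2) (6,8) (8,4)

(2,3) attacks row 1 at column 3 and diagonals 2, 4.
(4,7) attacks row 1 at column 7 and diagonals 4.
(5,2) attacks row 1 at column 2 and diagonals 6.
(6,8) attacks row 1 at column 8 and diagonals 3.
(8,4) attacks row 1 at column 4.
Attacked columns: {2, 3, 4, 6, 7, 8}. Safe: {1, 5}.

2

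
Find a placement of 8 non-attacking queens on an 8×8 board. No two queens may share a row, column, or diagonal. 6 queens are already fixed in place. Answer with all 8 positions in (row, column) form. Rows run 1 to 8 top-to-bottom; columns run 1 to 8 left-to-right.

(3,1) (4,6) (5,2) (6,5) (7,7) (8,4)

(1,8) (2,3) (3,1) (4,6) (5,2) (6,5) (7,7) (8,4)

Row 1: attacked by (3,1)→{1,3}; (4,6)→{3,6}; (5,2)→{2,6}; (6,5)→{5}; (7,7)→{1,7}; (8,4)→{4}. Safe: 8. Place at column 8.
Row 2: attacked by (1,8)→{7,8}; (3,1)→{1,2}; (4,6)→{4,6,8}; (5,2)→{2,5}; (6,5)→{1,5}; (7,7)→{2,7}; (8,4)→{4}. Safe: 3. Place at column 3.
Columns [8, 3, 1, 6, 2, 5, 7, 4], r−c [-7, -1, 2, -2, 3, 1, 0, 4], r+c [9, 5, 4, 10, 7, 11, 14, 12] are all distinct, so no two queens attack.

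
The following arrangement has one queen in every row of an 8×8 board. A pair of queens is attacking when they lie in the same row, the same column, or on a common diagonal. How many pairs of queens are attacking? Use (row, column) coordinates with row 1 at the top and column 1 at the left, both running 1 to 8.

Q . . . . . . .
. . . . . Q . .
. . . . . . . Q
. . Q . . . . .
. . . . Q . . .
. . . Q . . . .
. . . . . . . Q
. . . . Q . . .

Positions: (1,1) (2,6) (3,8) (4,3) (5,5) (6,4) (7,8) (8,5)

4

Same column: (3,8)–(7,8) (column 8); (5,5)–(8,5) (column 5).
Same diagonal: (1,1)–(5,5) (|1−5| = |1−5| = 4); (5,5)–(6,4) (|5−6| = |5−4| = 1).
Total attacking pairs: 4.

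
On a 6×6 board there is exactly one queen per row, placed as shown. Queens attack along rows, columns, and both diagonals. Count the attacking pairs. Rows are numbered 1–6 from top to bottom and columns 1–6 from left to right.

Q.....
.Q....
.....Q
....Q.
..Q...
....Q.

3

Same column: (4,5)–(6,5) (column 5).
Same diagonal: (1,1)–(2,2) (|1−2| = |1−2| = 1); (3,6)–(4,5) (|3−4| = |6−5| = 1).
Total attacking pairs: 3.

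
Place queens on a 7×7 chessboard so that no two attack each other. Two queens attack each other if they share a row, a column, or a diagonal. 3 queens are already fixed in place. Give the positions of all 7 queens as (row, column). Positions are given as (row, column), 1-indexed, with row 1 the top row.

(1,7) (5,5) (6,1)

(1,7) (2,3) (3,6) (4,2) (5,5) (6,1) (7,4)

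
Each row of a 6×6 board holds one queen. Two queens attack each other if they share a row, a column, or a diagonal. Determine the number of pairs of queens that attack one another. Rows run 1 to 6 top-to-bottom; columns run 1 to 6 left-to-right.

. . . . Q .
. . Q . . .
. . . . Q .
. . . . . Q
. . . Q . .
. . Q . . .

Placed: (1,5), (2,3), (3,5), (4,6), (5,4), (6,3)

4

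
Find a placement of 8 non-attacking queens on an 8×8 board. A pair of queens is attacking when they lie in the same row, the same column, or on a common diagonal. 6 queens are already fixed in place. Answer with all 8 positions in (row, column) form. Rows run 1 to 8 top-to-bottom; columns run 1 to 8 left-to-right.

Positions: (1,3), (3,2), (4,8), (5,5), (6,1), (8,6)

Row 2: attacked by (1,3)→{2,3,4}; (3,2)→{1,2,3}; (4,8)→{6,8}; (5,5)→{2,5,8}; (6,1)→{1,5}; (8,6)→{6}. Safe: 7. Place at column 7.
Row 7: attacked by (1,3)→{3}; (2,7)→{2,7}; (3,2)→{2,6}; (4,8)→{5,8}; (5,5)→{3,5,7}; (6,1)→{1,2}; (8,6)→{5,6,7}. Safe: 4. Place at column 4.
Columns [3, 7, 2, 8, 5, 1, 4, 6], r−c [-2, -5, 1, -4, 0, 5, 3, 2], r+c [4, 9, 5, 12, 10, 7, 11, 14] are all distinct, so no two queens attack.

(1,3) (2,7) (3,2) (4,8) (5,5) (6,1) (7,4) (8,6)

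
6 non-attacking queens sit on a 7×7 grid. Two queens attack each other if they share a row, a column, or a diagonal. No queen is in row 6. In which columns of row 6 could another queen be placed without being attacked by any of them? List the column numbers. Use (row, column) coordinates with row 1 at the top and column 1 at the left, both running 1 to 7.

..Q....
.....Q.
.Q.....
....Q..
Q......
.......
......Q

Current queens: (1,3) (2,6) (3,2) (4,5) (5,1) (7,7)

(1,3) attacks row 6 at column 3.
(2,6) attacks row 6 at column 6 and diagonals 2.
(3,2) attacks row 6 at column 2 and diagonals 5.
(4,5) attacks row 6 at column 5 and diagonals 3, 7.
(5,1) attacks row 6 at column 1 and diagonals 2.
(7,7) attacks row 6 at column 7 and diagonals 6.
Attacked columns: {1, 2, 3, 5, 6, 7}. Safe: {4}.

columns 4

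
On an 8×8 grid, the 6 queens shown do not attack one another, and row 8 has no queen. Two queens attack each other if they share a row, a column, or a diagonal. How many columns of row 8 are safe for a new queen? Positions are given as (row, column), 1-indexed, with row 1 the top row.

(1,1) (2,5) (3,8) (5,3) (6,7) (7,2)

1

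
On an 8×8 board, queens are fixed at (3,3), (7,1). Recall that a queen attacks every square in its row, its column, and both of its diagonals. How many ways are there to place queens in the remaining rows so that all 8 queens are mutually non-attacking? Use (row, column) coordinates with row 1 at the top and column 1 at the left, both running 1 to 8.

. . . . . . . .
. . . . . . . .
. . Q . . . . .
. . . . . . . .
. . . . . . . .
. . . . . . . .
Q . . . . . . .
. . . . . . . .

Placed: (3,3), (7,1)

Branch on row 1: col 2 → 1; col 4 → 1; col 6 → 0; col 8 → 0.
Sum: 1 + 1 + 0 + 0 = 2.

2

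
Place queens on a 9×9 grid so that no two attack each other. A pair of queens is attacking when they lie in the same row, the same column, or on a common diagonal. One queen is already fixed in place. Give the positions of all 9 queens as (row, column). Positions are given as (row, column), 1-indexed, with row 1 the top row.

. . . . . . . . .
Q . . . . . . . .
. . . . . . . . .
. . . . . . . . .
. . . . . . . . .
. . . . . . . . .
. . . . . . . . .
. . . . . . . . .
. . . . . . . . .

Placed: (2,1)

Row 1: attacked by (2,1)→{1,2}. Safe: 3, 4, 5, 6, 7, 8, 9. Place at column 8.
Row 3: attacked by (1,8)→{6,8}; (2,1)→{1,2}. Safe: 3, 4, 5, 7, 9. Place at column 4.
Row 4: attacked by (1,8)→{5,8}; (2,1)→{1,3}; (3,4)→{3,4,5}. Safe: 2, 6, 7, 9. Place at column 7.
Row 5: attacked by (1,8)→{4,8}; (2,1)→{1,4}; (3,4)→{2,4,6}; (4,7)→{6,7,8}. Safe: 3, 5, 9. Place at column 5.
Row 6: attacked by (1,8)→{3,8}; (2,1)→{1,5}; (3,4)→{1,4,7}; (4,7)→{5,7,9}; (5,5)→{4,5,6}. Safe: 2. Place at column 2.
Row 7: attacked by (1,8)→{2,8}; (2,1)→{1,6}; (3,4)→{4,8}; (4,7)→{4,7}; (5,5)→{3,5,7}; (6,2)→{1,2,3}. Safe: 9. Place at column 9.
Row 8: attacked by (1,8)→{1,8}; (2,1)→{1,7}; (3,4)→{4,9}; (4,7)→{3,7}; (5,5)→{2,5,8}; (6,2)→{2,4}; (7,9)→{8,9}. Safe: 6. Place at column 6.
Row 9: attacked by (1,8)→{8}; (2,1)→{1,8}; (3,4)→{4}; (4,7)→{2,7}; (5,5)→{1,5,9}; (6,2)→{2,5}; (7,9)→{7,9}; (8,6)→{5,6,7}. Safe: 3. Place at column 3.
Columns [8, 1, 4, 7, 5, 2, 9, 6, 3], r−c [-7, 1, -1, -3, 0, 4, -2, 2, 6], r+c [9, 3, 7, 11, 10, 8, 16, 14, 12] are all distinct, so no two queens attack.

(1,8) (2,1) (3,4) (4,7) (5,5) (6,2) (7,9) (8,6) (9,3)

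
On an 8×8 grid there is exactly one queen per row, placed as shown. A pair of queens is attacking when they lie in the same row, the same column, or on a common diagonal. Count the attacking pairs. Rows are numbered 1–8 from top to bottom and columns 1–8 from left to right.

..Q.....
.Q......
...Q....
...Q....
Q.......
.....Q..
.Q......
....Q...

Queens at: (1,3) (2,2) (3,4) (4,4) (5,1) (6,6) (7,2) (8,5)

6

Same column: (2,2)–(7,2) (column 2); (3,4)–(4,4) (column 4).
Same diagonal: (1,3)–(2,2) (|1−2| = |3−2| = 1); (2,2)–(4,4) (|2−4| = |2−4| = 2); (2,2)–(6,6) (|2−6| = |2−6| = 4); (4,4)–(6,6) (|4−6| = |4−6| = 2).
Total attacking pairs: 6.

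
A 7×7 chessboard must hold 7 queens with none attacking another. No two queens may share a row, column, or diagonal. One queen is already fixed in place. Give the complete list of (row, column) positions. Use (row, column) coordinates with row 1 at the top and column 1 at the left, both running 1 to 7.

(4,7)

(1,2) (2,6) (3,3) (4,7) (5,4) (6,1) (7,5)

Row 1: attacked by (4,7)→{4,7}. Safe: 1, 2, 3, 5, 6. Place at column 2.
Row 2: attacked by (1,2)→{1,2,3}; (4,7)→{5,7}. Safe: 4, 6. Place at column 6.
Row 3: attacked by (1,2)→{2,4}; (2,6)→{5,6,7}; (4,7)→{6,7}. Safe: 1, 3. Place at column 3.
Row 5: attacked by (1,2)→{2,6}; (2,6)→{3,6}; (3,3)→{1,3,5}; (4,7)→{6,7}. Safe: 4. Place at column 4.
Row 6: attacked by (1,2)→{2,7}; (2,6)→{2,6}; (3,3)→{3,6}; (4,7)→{5,7}; (5,4)→{3,4,5}. Safe: 1. Place at column 1.
Row 7: attacked by (1,2)→{2}; (2,6)→{1,6}; (3,3)→{3,7}; (4,7)→{4,7}; (5,4)→{2,4,6}; (6,1)→{1,2}. Safe: 5. Place at column 5.
Columns [2, 6, 3, 7, 4, 1, 5], r−c [-1, -4, 0, -3, 1, 5, 2], r+c [3, 8, 6, 11, 9, 7, 12] are all distinct, so no two queens attack.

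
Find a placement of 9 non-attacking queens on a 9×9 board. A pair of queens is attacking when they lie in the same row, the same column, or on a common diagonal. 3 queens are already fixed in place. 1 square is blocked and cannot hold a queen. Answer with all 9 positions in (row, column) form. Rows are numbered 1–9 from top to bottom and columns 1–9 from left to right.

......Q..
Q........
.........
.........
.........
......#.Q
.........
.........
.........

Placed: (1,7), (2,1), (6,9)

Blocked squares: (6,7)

(1,7) (2,1) (3,8) (4,5) (5,2) (6,9) (7,3) (8,6) (9,4)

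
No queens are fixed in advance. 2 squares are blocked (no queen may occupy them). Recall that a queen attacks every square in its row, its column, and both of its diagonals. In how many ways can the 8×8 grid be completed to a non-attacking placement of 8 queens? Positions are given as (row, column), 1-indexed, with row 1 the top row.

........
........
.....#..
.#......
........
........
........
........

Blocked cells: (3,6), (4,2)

Branch on row 1: col 1 → 4; col 2 → 6; col 3 → 14; col 4 → 16; col 5 → 17; col 6 → 13; col 7 → 6; col 8 → 4.
Sum: 4 + 6 + 14 + 16 + 17 + 13 + 6 + 4 = 80.

80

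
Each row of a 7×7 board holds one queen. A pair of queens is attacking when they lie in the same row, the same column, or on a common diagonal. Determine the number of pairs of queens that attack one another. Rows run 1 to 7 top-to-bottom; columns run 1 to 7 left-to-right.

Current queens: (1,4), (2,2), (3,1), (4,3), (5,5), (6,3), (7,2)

Same column: (2,2)–(7,2) (column 2); (4,3)–(6,3) (column 3).
Same diagonal: (2,2)–(3,1) (|2−3| = |2−1| = 1); (2,2)–(5,5) (|2−5| = |2−5| = 3); (6,3)–(7,2) (|6−7| = |3−2| = 1).
Total attacking pairs: 5.

5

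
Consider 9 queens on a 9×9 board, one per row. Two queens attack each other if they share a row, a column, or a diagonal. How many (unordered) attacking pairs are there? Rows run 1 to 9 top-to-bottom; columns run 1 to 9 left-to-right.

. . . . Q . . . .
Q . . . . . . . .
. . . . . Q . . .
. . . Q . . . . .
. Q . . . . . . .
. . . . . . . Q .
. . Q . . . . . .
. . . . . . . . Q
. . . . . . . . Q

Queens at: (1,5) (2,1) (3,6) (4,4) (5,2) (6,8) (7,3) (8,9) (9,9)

2

Same column: (8,9)–(9,9) (column 9).
Same diagonal: (4,4)–(9,9) (|4−9| = |4−9| = 5).
Total attacking pairs: 2.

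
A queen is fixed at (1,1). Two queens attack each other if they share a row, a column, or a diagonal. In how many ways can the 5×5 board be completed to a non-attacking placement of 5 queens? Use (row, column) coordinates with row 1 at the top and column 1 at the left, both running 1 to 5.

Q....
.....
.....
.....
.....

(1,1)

2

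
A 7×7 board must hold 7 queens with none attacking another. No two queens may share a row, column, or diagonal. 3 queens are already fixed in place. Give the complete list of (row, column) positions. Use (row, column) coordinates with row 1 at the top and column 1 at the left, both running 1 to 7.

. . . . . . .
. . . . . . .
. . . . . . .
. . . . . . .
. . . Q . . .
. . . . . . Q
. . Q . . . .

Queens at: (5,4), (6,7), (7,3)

Row 1: attacked by (5,4)→{4}; (6,7)→{2,7}; (7,3)→{3}. Safe: 1, 5, 6. Place at column 6.
Row 2: attacked by (1,6)→{5,6,7}; (5,4)→{1,4,7}; (6,7)→{3,7}; (7,3)→{3}. Safe: 2. Place at column 2.
Row 3: attacked by (1,6)→{4,6}; (2,2)→{1,2,3}; (5,4)→{2,4,6}; (6,7)→{4,7}; (7,3)→{3,7}. Safe: 5. Place at column 5.
Row 4: attacked by (1,6)→{3,6}; (2,2)→{2,4}; (3,5)→{4,5,6}; (5,4)→{3,4,5}; (6,7)→{5,7}; (7,3)→{3,6}. Safe: 1. Place at column 1.
Columns [6, 2, 5, 1, 4, 7, 3], r−c [-5, 0, -2, 3, 1, -1, 4], r+c [7, 4, 8, 5, 9, 13, 10] are all distinct, so no two queens attack.

(1,6) (2,2) (3,5) (4,1) (5,4) (6,7) (7,3)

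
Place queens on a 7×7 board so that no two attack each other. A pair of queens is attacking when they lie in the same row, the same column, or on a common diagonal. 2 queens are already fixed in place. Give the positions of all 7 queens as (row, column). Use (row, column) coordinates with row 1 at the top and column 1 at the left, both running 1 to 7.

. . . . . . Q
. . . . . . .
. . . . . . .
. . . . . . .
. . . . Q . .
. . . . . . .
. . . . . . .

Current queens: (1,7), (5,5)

Row 2: attacked by (1,7)→{6,7}; (5,5)→{2,5}. Safe: 1, 3, 4. Place at column 3.
Row 3: attacked by (1,7)→{5,7}; (2,3)→{2,3,4}; (5,5)→{3,5,7}. Safe: 1, 6. Place at column 6.
Row 4: attacked by (1,7)→{4,7}; (2,3)→{1,3,5}; (3,6)→{5,6,7}; (5,5)→{4,5,6}. Safe: 2. Place at column 2.
Row 6: attacked by (1,7)→{2,7}; (2,3)→{3,7}; (3,6)→{3,6}; (4,2)→{2,4}; (5,5)→{4,5,6}. Safe: 1. Place at column 1.
Row 7: attacked by (1,7)→{1,7}; (2,3)→{3}; (3,6)→{2,6}; (4,2)→{2,5}; (5,5)→{3,5,7}; (6,1)→{1,2}. Safe: 4. Place at column 4.
Columns [7, 3, 6, 2, 5, 1, 4], r−c [-6, -1, -3, 2, 0, 5, 3], r+c [8, 5, 9, 6, 10, 7, 11] are all distinct, so no two queens attack.

(1,7) (2,3) (3,6) (4,2) (5,5) (6,1) (7,4)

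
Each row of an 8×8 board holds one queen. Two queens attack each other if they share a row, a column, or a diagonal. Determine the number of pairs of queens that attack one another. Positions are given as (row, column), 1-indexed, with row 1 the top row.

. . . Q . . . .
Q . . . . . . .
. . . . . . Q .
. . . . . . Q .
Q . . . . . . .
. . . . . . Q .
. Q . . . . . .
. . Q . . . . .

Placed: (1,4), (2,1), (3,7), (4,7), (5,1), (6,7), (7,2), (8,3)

Same column: (2,1)–(5,1) (column 1); (3,7)–(4,7) (column 7); (3,7)–(6,7) (column 7); (4,7)–(6,7) (column 7).
Same diagonal: (1,4)–(4,7) (|1−4| = |4−7| = 3); (4,7)–(8,3) (|4−8| = |7−3| = 4); (7,2)–(8,3) (|7−8| = |2−3| = 1).
Total attacking pairs: 7.

7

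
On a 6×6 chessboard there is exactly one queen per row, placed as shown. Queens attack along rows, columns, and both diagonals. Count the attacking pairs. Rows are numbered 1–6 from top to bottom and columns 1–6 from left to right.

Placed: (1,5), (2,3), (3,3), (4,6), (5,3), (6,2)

Same column: (2,3)–(3,3) (column 3); (2,3)–(5,3) (column 3); (3,3)–(5,3) (column 3).
Same diagonal: (1,5)–(3,3) (|1−3| = |5−3| = 2); (5,3)–(6,2) (|5−6| = |3−2| = 1).
Total attacking pairs: 5.

5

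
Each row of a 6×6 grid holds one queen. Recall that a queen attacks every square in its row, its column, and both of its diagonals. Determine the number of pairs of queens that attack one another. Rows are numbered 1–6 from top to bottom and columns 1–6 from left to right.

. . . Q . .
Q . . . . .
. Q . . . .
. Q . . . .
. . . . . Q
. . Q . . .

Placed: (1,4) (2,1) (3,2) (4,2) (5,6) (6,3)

3

Same column: (3,2)–(4,2) (column 2).
Same diagonal: (1,4)–(3,2) (|1−3| = |4−2| = 2); (2,1)–(3,2) (|2−3| = |1−2| = 1).
Total attacking pairs: 3.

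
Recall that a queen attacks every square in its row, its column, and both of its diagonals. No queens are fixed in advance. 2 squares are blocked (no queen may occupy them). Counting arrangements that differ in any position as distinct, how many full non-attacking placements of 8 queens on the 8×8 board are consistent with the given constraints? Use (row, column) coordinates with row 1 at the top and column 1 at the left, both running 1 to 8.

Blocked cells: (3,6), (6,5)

77

Branch on row 1: col 1 → 4; col 2 → 5; col 3 → 14; col 4 → 17; col 5 → 17; col 6 → 13; col 7 → 5; col 8 → 2.
Sum: 4 + 5 + 14 + 17 + 17 + 13 + 5 + 2 = 77.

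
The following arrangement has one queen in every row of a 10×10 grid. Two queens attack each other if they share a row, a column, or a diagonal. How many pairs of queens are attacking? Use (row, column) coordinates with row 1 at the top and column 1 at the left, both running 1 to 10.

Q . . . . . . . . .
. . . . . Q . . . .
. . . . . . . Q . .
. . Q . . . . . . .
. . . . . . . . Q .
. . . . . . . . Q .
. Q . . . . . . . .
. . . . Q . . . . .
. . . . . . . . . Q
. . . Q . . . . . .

3

Same column: (5,9)–(6,9) (column 9).
Same diagonal: (2,6)–(5,9) (|2−5| = |6−9| = 3); (5,9)–(10,4) (|5−10| = |9−4| = 5).
Total attacking pairs: 3.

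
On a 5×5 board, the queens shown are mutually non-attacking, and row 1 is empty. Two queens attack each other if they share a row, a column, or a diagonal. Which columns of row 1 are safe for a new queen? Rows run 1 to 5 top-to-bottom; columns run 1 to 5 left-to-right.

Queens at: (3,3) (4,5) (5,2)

columns 4

(3,3) attacks row 1 at column 3 and diagonals 1, 5.
(4,5) attacks row 1 at column 5 and diagonals 2.
(5,2) attacks row 1 at column 2.
Attacked columns: {1, 2, 3, 5}. Safe: {4}.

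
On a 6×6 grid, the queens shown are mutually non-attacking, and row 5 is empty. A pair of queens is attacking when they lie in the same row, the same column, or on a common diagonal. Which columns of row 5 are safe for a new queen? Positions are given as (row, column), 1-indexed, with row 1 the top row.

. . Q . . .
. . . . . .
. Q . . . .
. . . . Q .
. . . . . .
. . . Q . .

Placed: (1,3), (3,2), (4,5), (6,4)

(1,3) attacks row 5 at column 3.
(3,2) attacks row 5 at column 2 and diagonals 4.
(4,5) attacks row 5 at column 5 and diagonals 4, 6.
(6,4) attacks row 5 at column 4 and diagonals 3, 5.
Attacked columns: {2, 3, 4, 5, 6}. Safe: {1}.

columns 1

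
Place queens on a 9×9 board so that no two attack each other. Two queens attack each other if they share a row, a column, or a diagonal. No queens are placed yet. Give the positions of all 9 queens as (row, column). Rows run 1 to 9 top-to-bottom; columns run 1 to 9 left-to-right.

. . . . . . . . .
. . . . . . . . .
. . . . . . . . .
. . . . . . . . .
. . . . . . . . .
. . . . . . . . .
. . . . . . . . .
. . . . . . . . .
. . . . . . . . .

Row 1: Safe: 1, 2, 3, 4, 5, 6, 7, 8, 9. Place at column 6.
Row 2: attacked by (1,6)→{5,6,7}. Safe: 1, 2, 3, 4, 8, 9. Place at column 2.
Row 3: attacked by (1,6)→{4,6,8}; (2,2)→{1,2,3}. Safe: 5, 7, 9. Place at column 5.
Row 4: attacked by (1,6)→{3,6,9}; (2,2)→{2,4}; (3,5)→{4,5,6}. Safe: 1, 7, 8. Place at column 7.
Row 5: attacked by (1,6)→{2,6}; (2,2)→{2,5}; (3,5)→{3,5,7}; (4,7)→{6,7,8}. Safe: 1, 4, 9. Place at column 9.
Row 6: attacked by (1,6)→{1,6}; (2,2)→{2,6}; (3,5)→{2,5,8}; (4,7)→{5,7,9}; (5,9)→{8,9}. Safe: 3, 4. Place at column 3.
Row 7: attacked by (1,6)→{6}; (2,2)→{2,7}; (3,5)→{1,5,9}; (4,7)→{4,7}; (5,9)→{7,9}; (6,3)→{2,3,4}. Safe: 8. Place at column 8.
Row 8: attacked by (1,6)→{6}; (2,2)→{2,8}; (3,5)→{5}; (4,7)→{3,7}; (5,9)→{6,9}; (6,3)→{1,3,5}; (7,8)→{7,8,9}. Safe: 4. Place at column 4.
Row 9: attacked by (1,6)→{6}; (2,2)→{2,9}; (3,5)→{5}; (4,7)→{2,7}; (5,9)→{5,9}; (6,3)→{3,6}; (7,8)→{6,8}; (8,4)→{3,4,5}. Safe: 1. Place at column 1.
Columns [6, 2, 5, 7, 9, 3, 8, 4, 1], r−c [-5, 0, -2, -3, -4, 3, -1, 4, 8], r+c [7, 4, 8, 11, 14, 9, 15, 12, 10] are all distinct, so no two queens attack.

(1,6) (2,2) (3,5) (4,7) (5,9) (6,3) (7,8) (8,4) (9,1)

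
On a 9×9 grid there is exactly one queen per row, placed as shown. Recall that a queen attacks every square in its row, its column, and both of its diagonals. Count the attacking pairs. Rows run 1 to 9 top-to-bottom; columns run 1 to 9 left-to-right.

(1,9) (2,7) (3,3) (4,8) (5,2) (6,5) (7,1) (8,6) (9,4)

All columns are distinct and no two queens satisfy |Δrow| = |Δcol|, so no pair attacks.

0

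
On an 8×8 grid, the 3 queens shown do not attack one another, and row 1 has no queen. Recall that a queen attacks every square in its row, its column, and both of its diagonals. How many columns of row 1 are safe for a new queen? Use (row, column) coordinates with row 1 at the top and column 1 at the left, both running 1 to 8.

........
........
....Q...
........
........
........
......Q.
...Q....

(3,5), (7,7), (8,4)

3

(3,5) attacks row 1 at column 5 and diagonals 3, 7.
(7,7) attacks row 1 at column 7 and diagonals 1.
(8,4) attacks row 1 at column 4.
Attacked columns: {1, 3, 4, 5, 7}. Safe: {2, 6, 8}.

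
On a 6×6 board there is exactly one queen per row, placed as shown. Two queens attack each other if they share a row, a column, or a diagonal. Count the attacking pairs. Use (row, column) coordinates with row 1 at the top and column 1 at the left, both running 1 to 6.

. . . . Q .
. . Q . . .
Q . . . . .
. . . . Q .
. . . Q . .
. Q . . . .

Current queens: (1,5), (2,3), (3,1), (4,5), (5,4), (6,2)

Same column: (1,5)–(4,5) (column 5).
Same diagonal: (2,3)–(4,5) (|2−4| = |3−5| = 2); (4,5)–(5,4) (|4−5| = |5−4| = 1).
Total attacking pairs: 3.

3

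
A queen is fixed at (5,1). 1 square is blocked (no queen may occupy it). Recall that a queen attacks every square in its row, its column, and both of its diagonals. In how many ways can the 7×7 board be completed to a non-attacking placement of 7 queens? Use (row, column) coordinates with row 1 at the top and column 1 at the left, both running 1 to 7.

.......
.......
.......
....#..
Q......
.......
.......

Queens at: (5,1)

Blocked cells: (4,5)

5

Branch on row 1: col 2 → 2; col 3 → 0; col 4 → 0; col 6 → 2; col 7 → 1.
Sum: 2 + 0 + 0 + 2 + 1 = 5.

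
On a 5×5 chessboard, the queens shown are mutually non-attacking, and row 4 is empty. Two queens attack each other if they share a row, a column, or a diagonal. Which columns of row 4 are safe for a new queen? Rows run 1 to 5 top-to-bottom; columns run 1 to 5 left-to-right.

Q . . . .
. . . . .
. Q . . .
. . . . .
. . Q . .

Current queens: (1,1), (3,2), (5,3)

columns 5

(1,1) attacks row 4 at column 1 and diagonals 4.
(3,2) attacks row 4 at column 2 and diagonals 1, 3.
(5,3) attacks row 4 at column 3 and diagonals 2, 4.
Attacked columns: {1, 2, 3, 4}. Safe: {5}.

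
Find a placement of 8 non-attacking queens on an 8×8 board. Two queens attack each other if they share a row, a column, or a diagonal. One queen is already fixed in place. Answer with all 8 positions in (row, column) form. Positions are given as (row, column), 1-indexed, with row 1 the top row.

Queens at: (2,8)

Row 1: attacked by (2,8)→{7,8}. Safe: 1, 2, 3, 4, 5, 6. Place at column 4.
Row 3: attacked by (1,4)→{2,4,6}; (2,8)→{7,8}. Safe: 1, 3, 5. Place at column 5.
Row 4: attacked by (1,4)→{1,4,7}; (2,8)→{6,8}; (3,5)→{4,5,6}. Safe: 2, 3. Place at column 3.
Row 5: attacked by (1,4)→{4,8}; (2,8)→{5,8}; (3,5)→{3,5,7}; (4,3)→{2,3,4}. Safe: 1, 6. Place at column 1.
Row 6: attacked by (1,4)→{4}; (2,8)→{4,8}; (3,5)→{2,5,8}; (4,3)→{1,3,5}; (5,1)→{1,2}. Safe: 6, 7. Place at column 7.
Row 7: attacked by (1,4)→{4}; (2,8)→{3,8}; (3,5)→{1,5}; (4,3)→{3,6}; (5,1)→{1,3}; (6,7)→{6,7,8}. Safe: 2. Place at column 2.
Row 8: attacked by (1,4)→{4}; (2,8)→{2,8}; (3,5)→{5}; (4,3)→{3,7}; (5,1)→{1,4}; (6,7)→{5,7}; (7,2)→{1,2,3}. Safe: 6. Place at column 6.
Columns [4, 8, 5, 3, 1, 7, 2, 6], r−c [-3, -6, -2, 1, 4, -1, 5, 2], r+c [5, 10, 8, 7, 6, 13, 9, 14] are all distinct, so no two queens attack.

(1,4) (2,8) (3,5) (4,3) (5,1) (6,7) (7,2) (8,6)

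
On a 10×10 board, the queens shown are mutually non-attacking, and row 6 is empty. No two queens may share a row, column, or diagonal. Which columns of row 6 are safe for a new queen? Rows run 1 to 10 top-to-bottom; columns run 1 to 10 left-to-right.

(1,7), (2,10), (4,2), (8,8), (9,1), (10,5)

columns 3

(1,7) attacks row 6 at column 7 and diagonals 2.
(2,10) attacks row 6 at column 10 and diagonals 6.
(4,2) attacks row 6 at column 2 and diagonals 4.
(8,8) attacks row 6 at column 8 and diagonals 6, 10.
(9,1) attacks row 6 at column 1 and diagonals 4.
(10,5) attacks row 6 at column 5 and diagonals 1, 9.
Attacked columns: {1, 2, 4, 5, 6, 7, 8, 9, 10}. Safe: {3}.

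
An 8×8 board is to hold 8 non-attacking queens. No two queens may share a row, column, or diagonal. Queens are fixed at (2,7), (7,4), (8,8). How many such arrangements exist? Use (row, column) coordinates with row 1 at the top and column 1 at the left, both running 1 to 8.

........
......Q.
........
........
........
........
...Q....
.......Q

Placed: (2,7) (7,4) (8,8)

1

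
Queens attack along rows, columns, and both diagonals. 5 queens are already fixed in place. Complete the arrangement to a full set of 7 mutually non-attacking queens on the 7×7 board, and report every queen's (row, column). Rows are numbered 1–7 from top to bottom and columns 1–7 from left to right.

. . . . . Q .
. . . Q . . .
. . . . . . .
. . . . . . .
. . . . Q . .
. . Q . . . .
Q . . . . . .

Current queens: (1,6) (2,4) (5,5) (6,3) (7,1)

Row 3: attacked by (1,6)→{4,6}; (2,4)→{3,4,5}; (5,5)→{3,5,7}; (6,3)→{3,6}; (7,1)→{1,5}. Safe: 2. Place at column 2.
Row 4: attacked by (1,6)→{3,6}; (2,4)→{2,4,6}; (3,2)→{1,2,3}; (5,5)→{4,5,6}; (6,3)→{1,3,5}; (7,1)→{1,4}. Safe: 7. Place at column 7.
Columns [6, 4, 2, 7, 5, 3, 1], r−c [-5, -2, 1, -3, 0, 3, 6], r+c [7, 6, 5, 11, 10, 9, 8] are all distinct, so no two queens attack.

(1,6) (2,4) (3,2) (4,7) (5,5) (6,3) (7,1)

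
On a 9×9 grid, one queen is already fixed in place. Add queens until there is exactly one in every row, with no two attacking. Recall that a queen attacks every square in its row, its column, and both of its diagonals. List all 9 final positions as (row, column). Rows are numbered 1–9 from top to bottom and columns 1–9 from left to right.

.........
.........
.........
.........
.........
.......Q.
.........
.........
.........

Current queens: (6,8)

Row 1: attacked by (6,8)→{3,8}. Safe: 1, 2, 4, 5, 6, 7, 9. Place at column 2.
Row 2: attacked by (1,2)→{1,2,3}; (6,8)→{4,8}. Safe: 5, 6, 7, 9. Place at column 5.
Row 3: attacked by (1,2)→{2,4}; (2,5)→{4,5,6}; (6,8)→{5,8}. Safe: 1, 3, 7, 9. Place at column 7.
Row 4: attacked by (1,2)→{2,5}; (2,5)→{3,5,7}; (3,7)→{6,7,8}; (6,8)→{6,8}. Safe: 1, 4, 9. Place at column 9.
Row 5: attacked by (1,2)→{2,6}; (2,5)→{2,5,8}; (3,7)→{5,7,9}; (4,9)→{8,9}; (6,8)→{7,8,9}. Safe: 1, 3, 4. Place at column 4.
Row 7: attacked by (1,2)→{2,8}; (2,5)→{5}; (3,7)→{3,7}; (4,9)→{6,9}; (5,4)→{2,4,6}; (6,8)→{7,8,9}. Safe: 1. Place at column 1.
Row 8: attacked by (1,2)→{2,9}; (2,5)→{5}; (3,7)→{2,7}; (4,9)→{5,9}; (5,4)→{1,4,7}; (6,8)→{6,8}; (7,1)→{1,2}. Safe: 3. Place at column 3.
Row 9: attacked by (1,2)→{2}; (2,5)→{5}; (3,7)→{1,7}; (4,9)→{4,9}; (5,4)→{4,8}; (6,8)→{5,8}; (7,1)→{1,3}; (8,3)→{2,3,4}. Safe: 6. Place at column 6.
Columns [2, 5, 7, 9, 4, 8, 1, 3, 6], r−c [-1, -3, -4, -5, 1, -2, 6, 5, 3], r+c [3, 7, 10, 13, 9, 14, 8, 11, 15] are all distinct, so no two queens attack.

(1,2) (2,5) (3,7) (4,9) (5,4) (6,8) (7,1) (8,3) (9,6)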